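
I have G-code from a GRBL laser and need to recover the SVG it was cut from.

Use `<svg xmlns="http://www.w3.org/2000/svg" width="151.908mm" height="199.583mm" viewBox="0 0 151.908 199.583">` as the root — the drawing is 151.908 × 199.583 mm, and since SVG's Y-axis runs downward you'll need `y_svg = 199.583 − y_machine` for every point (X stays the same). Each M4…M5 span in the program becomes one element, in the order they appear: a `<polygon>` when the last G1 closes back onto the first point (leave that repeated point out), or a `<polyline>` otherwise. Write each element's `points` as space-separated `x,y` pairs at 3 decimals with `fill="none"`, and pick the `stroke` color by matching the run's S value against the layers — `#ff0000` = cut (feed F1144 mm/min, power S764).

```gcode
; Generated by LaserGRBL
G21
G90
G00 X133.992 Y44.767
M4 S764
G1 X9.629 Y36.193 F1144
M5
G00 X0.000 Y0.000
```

Each laser-on run becomes one SVG element. Flip Y back into SVG space with y_svg = 199.583 − y_machine. Every run uses S764, so all elements get stroke `#ff0000` (cut).

Run 1: The run is open, so emit a `<polyline>` with points (Y-flipped): 133.992,154.816 9.629,163.390.

<svg xmlns="http://www.w3.org/2000/svg" width="151.908mm" height="199.583mm" viewBox="0 0 151.908 199.583">
  <polyline points="133.992,154.816 9.629,163.390" fill="none" stroke="#ff0000"/>
</svg>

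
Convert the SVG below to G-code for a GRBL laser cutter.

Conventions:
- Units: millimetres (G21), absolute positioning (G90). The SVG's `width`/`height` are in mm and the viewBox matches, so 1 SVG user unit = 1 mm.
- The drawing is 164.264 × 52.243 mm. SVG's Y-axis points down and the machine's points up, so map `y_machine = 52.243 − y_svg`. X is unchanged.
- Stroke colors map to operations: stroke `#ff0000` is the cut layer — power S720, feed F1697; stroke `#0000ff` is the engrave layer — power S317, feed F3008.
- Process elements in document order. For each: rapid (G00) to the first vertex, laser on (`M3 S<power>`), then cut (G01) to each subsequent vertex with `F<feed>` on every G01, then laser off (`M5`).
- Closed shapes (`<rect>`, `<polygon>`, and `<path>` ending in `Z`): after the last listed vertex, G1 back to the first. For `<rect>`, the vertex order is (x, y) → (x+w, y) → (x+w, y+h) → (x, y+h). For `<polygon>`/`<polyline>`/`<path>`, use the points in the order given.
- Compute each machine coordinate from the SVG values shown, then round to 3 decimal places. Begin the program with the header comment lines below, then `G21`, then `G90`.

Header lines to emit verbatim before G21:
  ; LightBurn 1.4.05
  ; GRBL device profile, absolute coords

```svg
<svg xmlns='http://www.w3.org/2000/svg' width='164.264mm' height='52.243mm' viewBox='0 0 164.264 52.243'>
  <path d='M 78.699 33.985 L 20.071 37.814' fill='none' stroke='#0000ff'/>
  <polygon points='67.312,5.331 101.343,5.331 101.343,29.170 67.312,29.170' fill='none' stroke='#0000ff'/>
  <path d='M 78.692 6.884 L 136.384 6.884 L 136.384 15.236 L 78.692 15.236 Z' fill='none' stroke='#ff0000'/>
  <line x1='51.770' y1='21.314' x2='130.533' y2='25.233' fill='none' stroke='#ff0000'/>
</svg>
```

; LightBurn 1.4.05
; GRBL device profile, absolute coords
G21
G90
G00 X78.699 Y18.258
M3 S317
G01 X20.071 Y14.429 F3008
M5
G00 X67.312 Y46.912
M3 S317
G01 X101.343 Y46.912 F3008
G01 X101.343 Y23.073 F3008
G01 X67.312 Y23.073 F3008
G01 X67.312 Y46.912 F3008
M5
G00 X78.692 Y45.359
M3 S720
G01 X136.384 Y45.359 F1697
G01 X136.384 Y37.007 F1697
G01 X78.692 Y37.007 F1697
G01 X78.692 Y45.359 F1697
M5
G00 X51.770 Y30.929
M3 S720
G01 X130.533 Y27.010 F1697
M5

viewBox `0 0 164.264 52.243` with mm width/height → 1 unit = 1 mm. Flip: y_m = 52.243 − y_svg.

**Shape 1** — `<path>` line segment, stroke `#0000ff` → engrave (S317, F3008). Machine vertices: (78.699,18.258) → (20.071,14.429). Open path.

**Shape 2** — `<polygon>` rectangle, stroke `#0000ff` → engrave (S317, F3008). Machine vertices: (67.312,46.912) → (101.343,46.912) → (101.343,23.073) → (67.312,23.073) → (67.312,46.912). Closed: final G1 returns to the first vertex.

**Shape 3** — `<path>` rectangle, stroke `#ff0000` → cut (S720, F1697). Machine vertices: (78.692,45.359) → (136.384,45.359) → (136.384,37.007) → (78.692,37.007) → (78.692,45.359). Closed: final G1 returns to the first vertex.

**Shape 4** — `<line>` line segment, stroke `#ff0000` → cut (S720, F1697). Machine vertices: (51.770,30.929) → (130.533,27.010). Open path.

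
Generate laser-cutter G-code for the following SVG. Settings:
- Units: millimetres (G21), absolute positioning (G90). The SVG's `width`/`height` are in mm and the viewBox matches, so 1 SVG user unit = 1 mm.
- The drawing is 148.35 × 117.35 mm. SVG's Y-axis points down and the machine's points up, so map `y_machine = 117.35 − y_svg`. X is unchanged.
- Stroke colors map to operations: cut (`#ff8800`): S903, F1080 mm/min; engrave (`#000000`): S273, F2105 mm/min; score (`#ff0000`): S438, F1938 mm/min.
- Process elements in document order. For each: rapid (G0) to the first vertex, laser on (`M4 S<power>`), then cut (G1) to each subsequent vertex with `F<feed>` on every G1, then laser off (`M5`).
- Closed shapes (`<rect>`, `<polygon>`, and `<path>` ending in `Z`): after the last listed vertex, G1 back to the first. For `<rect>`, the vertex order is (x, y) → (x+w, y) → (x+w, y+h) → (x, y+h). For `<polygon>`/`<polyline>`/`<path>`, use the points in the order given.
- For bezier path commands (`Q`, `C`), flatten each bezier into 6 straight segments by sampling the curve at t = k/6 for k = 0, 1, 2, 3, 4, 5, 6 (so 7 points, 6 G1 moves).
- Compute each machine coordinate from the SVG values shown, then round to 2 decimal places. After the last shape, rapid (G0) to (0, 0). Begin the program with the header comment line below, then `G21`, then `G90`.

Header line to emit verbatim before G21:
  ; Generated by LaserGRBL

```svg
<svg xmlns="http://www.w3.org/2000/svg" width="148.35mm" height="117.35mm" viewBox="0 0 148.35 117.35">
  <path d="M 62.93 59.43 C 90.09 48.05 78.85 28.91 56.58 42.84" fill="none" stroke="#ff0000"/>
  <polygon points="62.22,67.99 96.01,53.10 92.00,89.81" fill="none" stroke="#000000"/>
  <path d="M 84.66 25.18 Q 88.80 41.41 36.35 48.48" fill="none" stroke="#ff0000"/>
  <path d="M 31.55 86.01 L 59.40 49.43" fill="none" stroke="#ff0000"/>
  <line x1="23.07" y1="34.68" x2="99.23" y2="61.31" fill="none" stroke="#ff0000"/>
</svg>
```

; Generated by LaserGRBL
G21
G90
G0 X62.93 Y57.92
M4 S438
G1 X73.44 Y64.07 F1938
G1 X78.30 Y70.37 F1938
G1 X78.29 Y75.71 F1938
G1 X74.16 Y78.93 F1938
G1 X66.67 Y78.91 F1938
G1 X56.58 Y74.51 F1938
M5
G0 X62.22 Y49.36
M4 S273
G1 X96.01 Y64.25 F2105
G1 X92.00 Y27.54 F2105
G1 X62.22 Y49.36 F2105
M5
G0 X84.66 Y92.17
M4 S438
G1 X84.47 Y87.01 F1938
G1 X81.13 Y82.37 F1938
G1 X74.65 Y78.23 F1938
G1 X65.03 Y74.60 F1938
G1 X52.26 Y71.48 F1938
G1 X36.35 Y68.87 F1938
M5
G0 X31.55 Y31.34
M4 S438
G1 X59.40 Y67.92 F1938
M5
G0 X23.07 Y82.67
M4 S438
G1 X99.23 Y56.04 F1938
M5
G0 X0.00 Y0.00

1 u = 1 mm; y_m = 117.35 − y.

[1] `<path>` cubic bezier, #ff0000→score S438 F1938: (62.93,57.92) → (73.44,64.07) → (78.30,70.37) → (78.29,75.71) → (74.16,78.93) → (66.67,78.91) → (56.58,74.51)

[2] `<polygon>` regular polygon, #000000→engrave S273 F2105: (62.22,49.36) → (96.01,64.25) → (92.00,27.54) → (62.22,49.36) (closed)

[3] `<path>` quadratic bezier, #ff0000→score S438 F1938: (84.66,92.17) → (84.47,87.01) → (81.13,82.37) → (74.65,78.23) → (65.03,74.60) → (52.26,71.48) → (36.35,68.87)

[4] `<path>` line segment, #ff0000→score S438 F1938: (31.55,31.34) → (59.40,67.92)

[5] `<line>` line segment, #ff0000→score S438 F1938: (23.07,82.67) → (99.23,56.04)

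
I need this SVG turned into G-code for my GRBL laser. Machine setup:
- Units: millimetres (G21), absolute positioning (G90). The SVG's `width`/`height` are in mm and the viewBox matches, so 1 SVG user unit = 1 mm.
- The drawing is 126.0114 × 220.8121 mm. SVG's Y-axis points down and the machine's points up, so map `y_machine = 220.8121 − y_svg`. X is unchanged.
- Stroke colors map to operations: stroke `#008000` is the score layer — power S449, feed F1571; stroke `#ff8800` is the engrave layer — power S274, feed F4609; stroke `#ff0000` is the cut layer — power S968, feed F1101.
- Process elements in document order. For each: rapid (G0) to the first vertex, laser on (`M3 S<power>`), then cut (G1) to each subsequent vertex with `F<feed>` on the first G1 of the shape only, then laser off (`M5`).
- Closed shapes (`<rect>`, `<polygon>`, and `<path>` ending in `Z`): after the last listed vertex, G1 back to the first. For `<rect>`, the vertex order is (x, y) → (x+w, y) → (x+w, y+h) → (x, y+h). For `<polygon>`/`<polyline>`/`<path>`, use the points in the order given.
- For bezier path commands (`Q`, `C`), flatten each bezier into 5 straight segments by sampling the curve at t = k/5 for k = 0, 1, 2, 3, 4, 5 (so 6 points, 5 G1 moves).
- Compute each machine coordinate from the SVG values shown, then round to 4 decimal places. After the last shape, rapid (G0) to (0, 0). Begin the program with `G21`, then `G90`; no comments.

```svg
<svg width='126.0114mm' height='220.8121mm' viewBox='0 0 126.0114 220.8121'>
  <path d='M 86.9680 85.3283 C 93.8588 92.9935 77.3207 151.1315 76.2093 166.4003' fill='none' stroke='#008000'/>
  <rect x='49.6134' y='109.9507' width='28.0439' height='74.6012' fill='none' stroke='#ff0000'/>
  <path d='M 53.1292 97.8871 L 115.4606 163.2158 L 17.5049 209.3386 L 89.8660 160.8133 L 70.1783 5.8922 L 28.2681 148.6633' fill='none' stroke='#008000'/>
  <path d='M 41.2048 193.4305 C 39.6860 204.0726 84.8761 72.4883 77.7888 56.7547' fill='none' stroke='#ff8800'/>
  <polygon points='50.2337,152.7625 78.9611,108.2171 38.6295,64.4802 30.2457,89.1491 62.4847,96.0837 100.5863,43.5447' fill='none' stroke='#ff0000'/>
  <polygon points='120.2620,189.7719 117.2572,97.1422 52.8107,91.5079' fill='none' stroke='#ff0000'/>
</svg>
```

G21
G90
G0 X86.9680 Y135.4838
M3 S449
G1 X88.6019 Y125.5747 F1571
G1 X86.4778 Y108.0325
G1 X82.4610 Y87.3377
G1 X78.4165 Y67.9706
G1 X76.2093 Y54.4118
M5
G0 X49.6134 Y110.8614
M3 S968
G1 X77.6573 Y110.8614 F1101
G1 X77.6573 Y36.2602
G1 X49.6134 Y36.2602
G1 X49.6134 Y110.8614
M5
G0 X53.1292 Y122.9250
M3 S449
G1 X115.4606 Y57.5963 F1571
G1 X17.5049 Y11.4735
G1 X89.8660 Y59.9988
G1 X70.1783 Y214.9199
G1 X28.2681 Y72.1488
M5
G0 X41.2048 Y27.3816
M3 S274
G1 X45.1067 Y35.9989 F4609
G1 X55.4674 Y66.3628
G1 X67.5355 Y106.0857
G1 X76.5598 Y142.7798
G1 X77.7888 Y164.0574
M5
G0 X50.2337 Y68.0496
M3 S968
G1 X78.9611 Y112.5950 F1101
G1 X38.6295 Y156.3319
G1 X30.2457 Y131.6630
G1 X62.4847 Y124.7284
G1 X100.5863 Y177.2674
G1 X50.2337 Y68.0496
M5
G0 X120.2620 Y31.0402
M3 S968
G1 X117.2572 Y123.6699 F1101
G1 X52.8107 Y129.3042
G1 X120.2620 Y31.0402
M5
G0 X0.0000 Y0.0000

Since the viewBox matches the mm dimensions, user units are millimetres directly. The only transform is the Y-flip y_m = 220.8121 − y_svg.

Shape 1 is a cubic bezier drawn with `<path>`. Its stroke #008000 means score at S449, F1571. After flipping Y the toolpath is (86.9680,135.4838) → (88.6019,125.5747) → (86.4778,108.0325) → (82.4610,87.3377) → (78.4165,67.9706) → (76.2093,54.4118).

Shape 2 is a rectangle drawn with `<rect>`. Its stroke #ff0000 means cut at S968, F1101. After flipping Y the toolpath is (49.6134,110.8614) → (77.6573,110.8614) → (77.6573,36.2602) → (49.6134,36.2602) → (49.6134,110.8614), returning to the start.

Shape 3 is a open polyline drawn with `<path>`. Its stroke #008000 means score at S449, F1571. After flipping Y the toolpath is (53.1292,122.9250) → (115.4606,57.5963) → (17.5049,11.4735) → (89.8660,59.9988) → (70.1783,214.9199) → (28.2681,72.1488).

Shape 4 is a cubic bezier drawn with `<path>`. Its stroke #ff8800 means engrave at S274, F4609. After flipping Y the toolpath is (41.2048,27.3816) → (45.1067,35.9989) → (55.4674,66.3628) → (67.5355,106.0857) → (76.5598,142.7798) → (77.7888,164.0574).

Shape 5 is a closed polygon drawn with `<polygon>`. Its stroke #ff0000 means cut at S968, F1101. After flipping Y the toolpath is (50.2337,68.0496) → (78.9611,112.5950) → (38.6295,156.3319) → (30.2457,131.6630) → (62.4847,124.7284) → (100.5863,177.2674) → (50.2337,68.0496), returning to the start.

Shape 6 is a closed polygon drawn with `<polygon>`. Its stroke #ff0000 means cut at S968, F1101. After flipping Y the toolpath is (120.2620,31.0402) → (117.2572,123.6699) → (52.8107,129.3042) → (120.2620,31.0402), returning to the start.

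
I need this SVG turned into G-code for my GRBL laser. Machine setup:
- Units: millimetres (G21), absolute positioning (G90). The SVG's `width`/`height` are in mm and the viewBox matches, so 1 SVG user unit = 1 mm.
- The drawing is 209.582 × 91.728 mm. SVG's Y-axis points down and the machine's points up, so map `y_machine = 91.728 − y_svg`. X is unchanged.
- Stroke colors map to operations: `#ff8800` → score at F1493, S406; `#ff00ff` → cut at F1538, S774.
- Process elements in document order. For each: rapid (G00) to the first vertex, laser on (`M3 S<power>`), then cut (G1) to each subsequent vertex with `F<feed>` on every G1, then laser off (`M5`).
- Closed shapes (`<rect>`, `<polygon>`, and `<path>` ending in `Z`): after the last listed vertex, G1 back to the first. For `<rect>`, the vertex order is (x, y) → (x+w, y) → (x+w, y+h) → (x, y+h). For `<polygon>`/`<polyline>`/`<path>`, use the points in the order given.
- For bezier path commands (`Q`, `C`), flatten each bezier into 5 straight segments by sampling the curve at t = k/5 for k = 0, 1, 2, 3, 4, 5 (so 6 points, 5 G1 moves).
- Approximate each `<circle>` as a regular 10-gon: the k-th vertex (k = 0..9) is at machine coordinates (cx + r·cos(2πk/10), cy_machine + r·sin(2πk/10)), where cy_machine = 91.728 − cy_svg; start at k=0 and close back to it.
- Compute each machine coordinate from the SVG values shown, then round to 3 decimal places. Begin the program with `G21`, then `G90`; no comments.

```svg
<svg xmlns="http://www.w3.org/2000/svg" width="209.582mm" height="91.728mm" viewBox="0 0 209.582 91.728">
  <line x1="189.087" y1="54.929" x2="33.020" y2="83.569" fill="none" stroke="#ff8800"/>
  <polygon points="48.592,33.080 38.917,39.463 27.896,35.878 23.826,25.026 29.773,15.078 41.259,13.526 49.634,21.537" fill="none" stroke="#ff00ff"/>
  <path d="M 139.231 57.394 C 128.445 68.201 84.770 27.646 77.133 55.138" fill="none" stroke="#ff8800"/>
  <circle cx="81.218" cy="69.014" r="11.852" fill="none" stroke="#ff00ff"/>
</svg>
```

G21
G90
G00 X189.087 Y36.799
M3 S406
G1 X33.020 Y8.159 F1493
M5
G00 X48.592 Y58.648
M3 S774
G1 X38.917 Y52.265 F1538
G1 X27.896 Y55.850 F1538
G1 X23.826 Y66.702 F1538
G1 X29.773 Y76.650 F1538
G1 X41.259 Y78.202 F1538
G1 X49.634 Y70.191 F1538
G1 X48.592 Y58.648 F1538
M5
G00 X139.231 Y34.334
M3 S406
G1 X129.364 Y33.058 F1493
G1 X114.912 Y38.377 F1493
G1 X99.184 Y44.560 F1493
G1 X85.488 Y45.875 F1493
G1 X77.133 Y36.590 F1493
M5
G00 X93.070 Y22.714
M3 S774
G1 X90.806 Y29.680 F1538
G1 X84.880 Y33.986 F1538
G1 X77.556 Y33.986 F1538
G1 X71.630 Y29.680 F1538
G1 X69.366 Y22.714 F1538
G1 X71.630 Y15.748 F1538
G1 X77.556 Y11.442 F1538
G1 X84.880 Y11.442 F1538
G1 X90.806 Y15.748 F1538
G1 X93.070 Y22.714 F1538
M5

viewBox `0 0 209.582 91.728` with mm width/height → 1 unit = 1 mm. Flip: y_m = 91.728 − y_svg.

**Shape 1** — `<line>` line segment, stroke `#ff8800` → score (S406, F1493). Machine vertices: (189.087,36.799) → (33.020,8.159). Open path.

**Shape 2** — `<polygon>` regular polygon, stroke `#ff00ff` → cut (S774, F1538). Machine vertices: (48.592,58.648) → (38.917,52.265) → (27.896,55.850) → (23.826,66.702) → (29.773,76.650) → (41.259,78.202) → (49.634,70.191) → (48.592,58.648). Closed: final G1 returns to the first vertex.

**Shape 3** — `<path>` cubic bezier, stroke `#ff8800` → score (S406, F1493). Control points (SVG): P0=(139.231,57.394), P1=(128.445,68.201), P2=(84.770,27.646), P3=(77.133,55.138); sampled at t=k/5. Machine vertices: (139.231,34.334) → (129.364,33.058) → (114.912,38.377) → (99.184,44.560) → (85.488,45.875) → (77.133,36.590). Open path.

**Shape 4** — `<circle>` circle, stroke `#ff00ff` → cut (S774, F1538). Machine vertices: (93.070,22.714) → (90.806,29.680) → (84.880,33.986) → (77.556,33.986) → (71.630,29.680) → (69.366,22.714) → (71.630,15.748) → (77.556,11.442) → (84.880,11.442) → (90.806,15.748) → (93.070,22.714). Closed: final G1 returns to the first vertex.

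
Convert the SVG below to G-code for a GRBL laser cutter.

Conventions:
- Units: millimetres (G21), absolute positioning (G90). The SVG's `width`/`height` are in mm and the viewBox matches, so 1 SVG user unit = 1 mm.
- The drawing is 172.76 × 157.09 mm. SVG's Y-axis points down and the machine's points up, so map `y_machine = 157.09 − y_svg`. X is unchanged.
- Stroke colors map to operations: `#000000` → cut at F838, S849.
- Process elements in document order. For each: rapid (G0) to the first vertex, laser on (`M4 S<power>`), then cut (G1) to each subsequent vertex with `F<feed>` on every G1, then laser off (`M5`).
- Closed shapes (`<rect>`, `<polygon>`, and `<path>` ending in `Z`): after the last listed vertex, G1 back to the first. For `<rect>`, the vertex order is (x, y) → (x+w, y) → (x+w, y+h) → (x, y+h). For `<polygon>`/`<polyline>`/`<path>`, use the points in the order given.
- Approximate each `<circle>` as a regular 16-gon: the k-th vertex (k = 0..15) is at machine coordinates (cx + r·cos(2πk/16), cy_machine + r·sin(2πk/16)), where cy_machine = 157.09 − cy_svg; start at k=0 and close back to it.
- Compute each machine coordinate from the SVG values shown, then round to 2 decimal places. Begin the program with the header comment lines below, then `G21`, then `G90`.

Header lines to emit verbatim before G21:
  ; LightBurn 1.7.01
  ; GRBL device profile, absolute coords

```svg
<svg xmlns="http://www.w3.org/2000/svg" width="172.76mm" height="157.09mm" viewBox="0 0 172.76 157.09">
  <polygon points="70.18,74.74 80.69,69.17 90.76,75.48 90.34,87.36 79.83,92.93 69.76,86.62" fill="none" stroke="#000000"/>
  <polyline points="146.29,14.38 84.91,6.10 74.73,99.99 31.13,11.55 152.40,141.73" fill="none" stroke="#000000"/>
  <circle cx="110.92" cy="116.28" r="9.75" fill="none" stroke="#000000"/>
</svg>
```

; LightBurn 1.7.01
; GRBL device profile, absolute coords
G21
G90
G0 X70.18 Y82.35
M4 S849
G1 X80.69 Y87.92 F838
G1 X90.76 Y81.61 F838
G1 X90.34 Y69.73 F838
G1 X79.83 Y64.16 F838
G1 X69.76 Y70.47 F838
G1 X70.18 Y82.35 F838
M5
G0 X146.29 Y142.71
M4 S849
G1 X84.91 Y150.99 F838
G1 X74.73 Y57.10 F838
G1 X31.13 Y145.54 F838
G1 X152.40 Y15.36 F838
M5
G0 X120.67 Y40.81
M4 S849
G1 X119.93 Y44.54 F838
G1 X117.81 Y47.70 F838
G1 X114.65 Y49.82 F838
G1 X110.92 Y50.56 F838
G1 X107.19 Y49.82 F838
G1 X104.03 Y47.70 F838
G1 X101.91 Y44.54 F838
G1 X101.17 Y40.81 F838
G1 X101.91 Y37.08 F838
G1 X104.03 Y33.92 F838
G1 X107.19 Y31.80 F838
G1 X110.92 Y31.06 F838
G1 X114.65 Y31.80 F838
G1 X117.81 Y33.92 F838
G1 X119.93 Y37.08 F838
G1 X120.67 Y40.81 F838
M5

Since the viewBox matches the mm dimensions, user units are millimetres directly. The only transform is the Y-flip y_m = 157.09 − y_svg.

Shape 1 is a regular polygon drawn with `<polygon>`. Its stroke #000000 means cut at S849, F838. After flipping Y the toolpath is (70.18,82.35) → (80.69,87.92) → (90.76,81.61) → (90.34,69.73) → (79.83,64.16) → (69.76,70.47) → (70.18,82.35), returning to the start.

Shape 2 is a open polyline drawn with `<polyline>`. Its stroke #000000 means cut at S849, F838. After flipping Y the toolpath is (146.29,142.71) → (84.91,150.99) → (74.73,57.10) → (31.13,145.54) → (152.40,15.36).

Shape 3 is a circle drawn with `<circle>`. Its stroke #000000 means cut at S849, F838. After flipping Y the toolpath is (120.67,40.81) → (119.93,44.54) → (117.81,47.70) → (114.65,49.82) → (110.92,50.56) → (107.19,49.82) → (104.03,47.70) → (101.91,44.54) → (101.17,40.81) → (101.91,37.08) → (104.03,33.92) → (107.19,31.80) → (110.92,31.06) → (114.65,31.80) → (117.81,33.92) → (119.93,37.08) → (120.67,40.81), returning to the start.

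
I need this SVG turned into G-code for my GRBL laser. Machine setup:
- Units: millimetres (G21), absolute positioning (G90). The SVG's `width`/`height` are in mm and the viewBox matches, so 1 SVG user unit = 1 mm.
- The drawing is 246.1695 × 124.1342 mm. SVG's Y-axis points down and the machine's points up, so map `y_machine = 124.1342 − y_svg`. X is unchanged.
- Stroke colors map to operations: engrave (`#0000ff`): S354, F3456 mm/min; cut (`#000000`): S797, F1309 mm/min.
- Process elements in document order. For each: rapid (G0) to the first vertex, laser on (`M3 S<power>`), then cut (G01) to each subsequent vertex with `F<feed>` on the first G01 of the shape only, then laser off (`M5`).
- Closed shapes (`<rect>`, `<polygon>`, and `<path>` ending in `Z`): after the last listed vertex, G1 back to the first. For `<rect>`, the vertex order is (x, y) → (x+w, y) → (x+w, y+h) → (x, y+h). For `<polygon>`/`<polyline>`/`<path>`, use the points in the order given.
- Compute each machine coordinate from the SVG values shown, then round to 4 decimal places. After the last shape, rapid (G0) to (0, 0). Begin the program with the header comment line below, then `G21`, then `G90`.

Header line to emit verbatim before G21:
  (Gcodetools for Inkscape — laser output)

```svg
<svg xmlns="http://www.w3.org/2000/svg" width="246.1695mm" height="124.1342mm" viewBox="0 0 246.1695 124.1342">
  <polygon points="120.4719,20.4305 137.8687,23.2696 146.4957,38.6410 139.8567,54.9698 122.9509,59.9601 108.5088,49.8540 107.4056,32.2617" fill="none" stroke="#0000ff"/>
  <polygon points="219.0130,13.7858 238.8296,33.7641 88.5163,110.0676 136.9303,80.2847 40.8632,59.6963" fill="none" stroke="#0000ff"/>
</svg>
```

(Gcodetools for Inkscape — laser output)
G21
G90
G0 X120.4719 Y103.7037
M3 S354
G01 X137.8687 Y100.8646 F3456
G01 X146.4957 Y85.4932
G01 X139.8567 Y69.1644
G01 X122.9509 Y64.1741
G01 X108.5088 Y74.2802
G01 X107.4056 Y91.8725
G01 X120.4719 Y103.7037
M5
G0 X219.0130 Y110.3484
M3 S354
G01 X238.8296 Y90.3701 F3456
G01 X88.5163 Y14.0666
G01 X136.9303 Y43.8495
G01 X40.8632 Y64.4379
G01 X219.0130 Y110.3484
M5
G0 X0.0000 Y0.0000

Since the viewBox matches the mm dimensions, user units are millimetres directly. The only transform is the Y-flip y_m = 124.1342 − y_svg.

Shape 1 is a regular polygon drawn with `<polygon>`. Its stroke #0000ff means engrave at S354, F3456. After flipping Y the toolpath is (120.4719,103.7037) → (137.8687,100.8646) → (146.4957,85.4932) → (139.8567,69.1644) → (122.9509,64.1741) → (108.5088,74.2802) → (107.4056,91.8725) → (120.4719,103.7037), returning to the start.

Shape 2 is a closed polygon drawn with `<polygon>`. Its stroke #0000ff means engrave at S354, F3456. After flipping Y the toolpath is (219.0130,110.3484) → (238.8296,90.3701) → (88.5163,14.0666) → (136.9303,43.8495) → (40.8632,64.4379) → (219.0130,110.3484), returning to the start.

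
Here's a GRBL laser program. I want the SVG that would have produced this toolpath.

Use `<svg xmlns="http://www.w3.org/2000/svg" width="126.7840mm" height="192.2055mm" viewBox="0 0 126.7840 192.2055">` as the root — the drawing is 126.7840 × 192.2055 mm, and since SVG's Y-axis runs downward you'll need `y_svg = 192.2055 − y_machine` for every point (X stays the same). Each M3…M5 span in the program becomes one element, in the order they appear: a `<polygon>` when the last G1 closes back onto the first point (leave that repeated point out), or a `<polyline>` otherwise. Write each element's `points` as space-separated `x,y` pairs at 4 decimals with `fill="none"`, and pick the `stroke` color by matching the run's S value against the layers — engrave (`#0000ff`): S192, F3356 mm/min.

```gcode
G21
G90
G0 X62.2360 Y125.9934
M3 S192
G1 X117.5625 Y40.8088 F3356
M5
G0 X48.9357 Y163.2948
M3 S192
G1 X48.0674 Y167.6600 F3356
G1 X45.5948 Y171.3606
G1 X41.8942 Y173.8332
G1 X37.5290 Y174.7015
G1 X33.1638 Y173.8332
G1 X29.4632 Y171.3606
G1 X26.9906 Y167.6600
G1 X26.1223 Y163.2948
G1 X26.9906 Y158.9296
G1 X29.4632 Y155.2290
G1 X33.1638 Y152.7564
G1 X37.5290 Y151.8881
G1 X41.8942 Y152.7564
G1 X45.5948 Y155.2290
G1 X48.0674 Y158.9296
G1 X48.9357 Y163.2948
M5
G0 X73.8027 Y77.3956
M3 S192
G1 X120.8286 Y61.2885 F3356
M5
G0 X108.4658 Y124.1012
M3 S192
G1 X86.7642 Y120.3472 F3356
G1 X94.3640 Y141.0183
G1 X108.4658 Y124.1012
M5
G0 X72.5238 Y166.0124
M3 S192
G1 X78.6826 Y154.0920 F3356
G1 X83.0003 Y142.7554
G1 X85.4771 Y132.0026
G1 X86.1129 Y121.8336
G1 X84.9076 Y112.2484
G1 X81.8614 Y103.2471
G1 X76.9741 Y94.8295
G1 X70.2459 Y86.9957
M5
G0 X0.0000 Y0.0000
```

<svg xmlns="http://www.w3.org/2000/svg" width="126.7840mm" height="192.2055mm" viewBox="0 0 126.7840 192.2055">
  <polyline points="62.2360,66.2121 117.5625,151.3967" fill="none" stroke="#0000ff"/>
  <polygon points="48.9357,28.9107 48.0674,24.5455 45.5948,20.8449 41.8942,18.3723 37.5290,17.5040 33.1638,18.3723 29.4632,20.8449 26.9906,24.5455 26.1223,28.9107 26.9906,33.2759 29.4632,36.9765 33.1638,39.4491 37.5290,40.3174 41.8942,39.4491 45.5948,36.9765 48.0674,33.2759" fill="none" stroke="#0000ff"/>
  <polyline points="73.8027,114.8099 120.8286,130.9170" fill="none" stroke="#0000ff"/>
  <polygon points="108.4658,68.1043 86.7642,71.8583 94.3640,51.1872" fill="none" stroke="#0000ff"/>
  <polyline points="72.5238,26.1931 78.6826,38.1135 83.0003,49.4501 85.4771,60.2029 86.1129,70.3719 84.9076,79.9571 81.8614,88.9584 76.9741,97.3760 70.2459,105.2098" fill="none" stroke="#0000ff"/>
</svg>

Each laser-on run becomes one SVG element. Flip Y back into SVG space with y_svg = 192.2055 − y_machine. Every run uses S192, so all elements get stroke `#0000ff` (engrave).

Run 1: The run is open, so emit a `<polyline>` with points (Y-flipped): 62.2360,66.2121 117.5625,151.3967.

Run 2: The run returns to its start, so emit a `<polygon>` with points (Y-flipped): 48.9357,28.9107 48.0674,24.5455 45.5948,20.8449 41.8942,18.3723 37.5290,17.5040 33.1638,18.3723 29.4632,20.8449 26.9906,24.5455 26.1223,28.9107 26.9906,33.2759 29.4632,36.9765 33.1638,39.4491 37.5290,40.3174 41.8942,39.4491 45.5948,36.9765 48.0674,33.2759.

Run 3: The run is open, so emit a `<polyline>` with points (Y-flipped): 73.8027,114.8099 120.8286,130.9170.

Run 4: The run returns to its start, so emit a `<polygon>` with points (Y-flipped): 108.4658,68.1043 86.7642,71.8583 94.3640,51.1872.

Run 5: The run is open, so emit a `<polyline>` with points (Y-flipped): 72.5238,26.1931 78.6826,38.1135 83.0003,49.4501 85.4771,60.2029 86.1129,70.3719 84.9076,79.9571 81.8614,88.9584 76.9741,97.3760 70.2459,105.2098.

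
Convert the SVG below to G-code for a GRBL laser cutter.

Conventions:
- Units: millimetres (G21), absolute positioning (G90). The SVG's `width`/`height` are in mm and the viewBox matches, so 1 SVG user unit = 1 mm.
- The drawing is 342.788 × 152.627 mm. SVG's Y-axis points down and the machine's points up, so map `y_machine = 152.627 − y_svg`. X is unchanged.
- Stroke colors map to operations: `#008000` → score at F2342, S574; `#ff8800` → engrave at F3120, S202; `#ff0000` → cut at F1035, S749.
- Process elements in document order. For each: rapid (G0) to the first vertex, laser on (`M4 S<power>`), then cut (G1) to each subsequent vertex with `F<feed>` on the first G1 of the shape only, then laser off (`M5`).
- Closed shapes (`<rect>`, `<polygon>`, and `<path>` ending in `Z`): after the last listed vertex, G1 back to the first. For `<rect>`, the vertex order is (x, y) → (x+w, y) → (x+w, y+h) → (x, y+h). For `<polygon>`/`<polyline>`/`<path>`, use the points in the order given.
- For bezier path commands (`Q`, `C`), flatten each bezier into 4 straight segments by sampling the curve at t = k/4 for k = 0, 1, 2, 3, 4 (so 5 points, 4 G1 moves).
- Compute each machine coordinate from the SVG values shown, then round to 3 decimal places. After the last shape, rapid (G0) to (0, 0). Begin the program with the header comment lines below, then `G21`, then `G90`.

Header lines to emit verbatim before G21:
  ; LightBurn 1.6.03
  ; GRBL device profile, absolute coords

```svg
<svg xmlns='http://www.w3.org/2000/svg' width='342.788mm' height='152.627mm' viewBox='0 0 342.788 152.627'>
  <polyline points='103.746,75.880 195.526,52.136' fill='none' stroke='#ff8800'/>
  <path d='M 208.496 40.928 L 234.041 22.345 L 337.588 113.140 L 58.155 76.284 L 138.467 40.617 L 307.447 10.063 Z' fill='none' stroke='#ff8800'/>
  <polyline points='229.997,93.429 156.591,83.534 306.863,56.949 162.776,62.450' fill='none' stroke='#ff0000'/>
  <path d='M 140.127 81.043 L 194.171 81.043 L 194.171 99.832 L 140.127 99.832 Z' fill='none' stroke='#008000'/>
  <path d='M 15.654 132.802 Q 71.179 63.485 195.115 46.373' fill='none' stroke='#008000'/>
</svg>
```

Since the viewBox matches the mm dimensions, user units are millimetres directly. The only transform is the Y-flip y_m = 152.627 − y_svg.

Shape 1 is a line segment drawn with `<polyline>`. Its stroke #ff8800 means engrave at S202, F3120. After flipping Y the toolpath is (103.746,76.747) → (195.526,100.491).

Shape 2 is a closed polygon drawn with `<path>`. Its stroke #ff8800 means engrave at S202, F3120. After flipping Y the toolpath is (208.496,111.699) → (234.041,130.282) → (337.588,39.487) → (58.155,76.343) → (138.467,112.010) → (307.447,142.564) → (208.496,111.699), returning to the start.

Shape 3 is a open polyline drawn with `<polyline>`. Its stroke #ff0000 means cut at S749, F1035. After flipping Y the toolpath is (229.997,59.198) → (156.591,69.093) → (306.863,95.678) → (162.776,90.177).

Shape 4 is a rectangle drawn with `<path>`. Its stroke #008000 means score at S574, F2342. After flipping Y the toolpath is (140.127,71.584) → (194.171,71.584) → (194.171,52.795) → (140.127,52.795) → (140.127,71.584), returning to the start.

Shape 5 is a quadratic bezier drawn with `<path>`. Its stroke #008000 means score at S574, F2342. After flipping Y the toolpath is (15.654,19.825) → (47.692,51.221) → (88.282,76.091) → (137.423,94.435) → (195.115,106.254).

; LightBurn 1.6.03
; GRBL device profile, absolute coords
G21
G90
G0 X103.746 Y76.747
M4 S202
G1 X195.526 Y100.491 F3120
M5
G0 X208.496 Y111.699
M4 S202
G1 X234.041 Y130.282 F3120
G1 X337.588 Y39.487
G1 X58.155 Y76.343
G1 X138.467 Y112.010
G1 X307.447 Y142.564
G1 X208.496 Y111.699
M5
G0 X229.997 Y59.198
M4 S749
G1 X156.591 Y69.093 F1035
G1 X306.863 Y95.678
G1 X162.776 Y90.177
M5
G0 X140.127 Y71.584
M4 S574
G1 X194.171 Y71.584 F2342
G1 X194.171 Y52.795
G1 X140.127 Y52.795
G1 X140.127 Y71.584
M5
G0 X15.654 Y19.825
M4 S574
G1 X47.692 Y51.221 F2342
G1 X88.282 Y76.091
G1 X137.423 Y94.435
G1 X195.115 Y106.254
M5
G0 X0.000 Y0.000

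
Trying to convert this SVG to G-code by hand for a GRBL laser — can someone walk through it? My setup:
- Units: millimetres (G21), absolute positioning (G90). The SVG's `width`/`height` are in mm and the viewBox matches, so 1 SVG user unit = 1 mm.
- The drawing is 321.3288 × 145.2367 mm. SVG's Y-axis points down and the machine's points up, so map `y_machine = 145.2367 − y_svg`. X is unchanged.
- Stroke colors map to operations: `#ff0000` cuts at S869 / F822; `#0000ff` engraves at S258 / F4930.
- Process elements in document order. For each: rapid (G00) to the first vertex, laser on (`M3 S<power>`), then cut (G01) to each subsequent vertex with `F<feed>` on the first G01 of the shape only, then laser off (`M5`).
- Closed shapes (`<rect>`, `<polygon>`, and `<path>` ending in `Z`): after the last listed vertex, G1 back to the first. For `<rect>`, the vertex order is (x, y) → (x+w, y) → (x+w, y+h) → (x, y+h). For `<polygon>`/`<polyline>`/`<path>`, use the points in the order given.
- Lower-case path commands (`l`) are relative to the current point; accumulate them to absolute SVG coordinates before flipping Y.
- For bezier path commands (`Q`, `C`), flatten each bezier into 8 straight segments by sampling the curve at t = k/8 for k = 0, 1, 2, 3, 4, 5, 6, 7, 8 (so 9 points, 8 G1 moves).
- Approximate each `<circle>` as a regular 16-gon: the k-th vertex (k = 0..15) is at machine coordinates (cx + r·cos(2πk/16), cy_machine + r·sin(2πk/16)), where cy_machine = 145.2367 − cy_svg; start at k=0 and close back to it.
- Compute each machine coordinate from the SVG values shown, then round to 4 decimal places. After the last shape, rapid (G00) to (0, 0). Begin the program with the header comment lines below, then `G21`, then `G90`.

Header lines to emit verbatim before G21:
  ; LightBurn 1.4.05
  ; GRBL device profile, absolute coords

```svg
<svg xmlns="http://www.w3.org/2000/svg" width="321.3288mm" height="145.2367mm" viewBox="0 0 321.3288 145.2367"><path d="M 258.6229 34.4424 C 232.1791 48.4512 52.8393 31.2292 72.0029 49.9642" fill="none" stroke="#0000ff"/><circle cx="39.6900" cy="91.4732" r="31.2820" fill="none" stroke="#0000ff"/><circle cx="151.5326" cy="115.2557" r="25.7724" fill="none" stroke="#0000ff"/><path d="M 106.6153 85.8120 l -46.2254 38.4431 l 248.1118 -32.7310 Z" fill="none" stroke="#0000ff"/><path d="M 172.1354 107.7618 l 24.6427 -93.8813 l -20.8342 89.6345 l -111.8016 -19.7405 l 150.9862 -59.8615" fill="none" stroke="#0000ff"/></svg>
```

Since the viewBox matches the mm dimensions, user units are millimetres directly. The only transform is the Y-flip y_m = 145.2367 − y_svg.

Shape 1 is a cubic bezier drawn with `<path>`. Its stroke #0000ff means engrave at S258, F4930. After flipping Y the toolpath is (258.6229,110.7943) → (242.2258,106.8737) → (215.6127,105.0937) → (182.9015,104.6668) → (148.2101,104.8057) → (115.6566,104.7231) → (89.3590,103.6316) → (73.4351,100.7439) → (72.0029,95.2725).

Shape 2 is a circle drawn with `<circle>`. Its stroke #0000ff means engrave at S258, F4930. After flipping Y the toolpath is (70.9720,53.7635) → (68.5908,65.7346) → (61.8097,75.8832) → (51.6611,82.6643) → (39.6900,85.0455) → (27.7189,82.6643) → (17.5703,75.8832) → (10.7892,65.7346) → (8.4080,53.7635) → (10.7892,41.7924) → (17.5703,31.6438) → (27.7189,24.8627) → (39.6900,22.4815) → (51.6611,24.8627) → (61.8097,31.6438) → (68.5908,41.7924) → (70.9720,53.7635), returning to the start.

Shape 3 is a circle drawn with `<circle>`. Its stroke #0000ff means engrave at S258, F4930. After flipping Y the toolpath is (177.3050,29.9810) → (175.3432,39.8437) → (169.7564,48.2048) → (161.3953,53.7916) → (151.5326,55.7534) → (141.6699,53.7916) → (133.3088,48.2048) → (127.7220,39.8437) → (125.7602,29.9810) → (127.7220,20.1183) → (133.3088,11.7572) → (141.6699,6.1704) → (151.5326,4.2086) → (161.3953,6.1704) → (169.7564,11.7572) → (175.3432,20.1183) → (177.3050,29.9810), returning to the start.

Shape 4 is a closed polygon drawn with `<path>`. Its stroke #0000ff means engrave at S258, F4930. After flipping Y the toolpath is (106.6153,59.4247) → (60.3899,20.9816) → (308.5017,53.7126) → (106.6153,59.4247), returning to the start.

Shape 5 is a open polyline drawn with `<path>`. Its stroke #0000ff means engrave at S258, F4930. After flipping Y the toolpath is (172.1354,37.4749) → (196.7781,131.3562) → (175.9439,41.7217) → (64.1423,61.4622) → (215.1285,121.3237).

; LightBurn 1.4.05
; GRBL device profile, absolute coords
G21
G90
G00 X258.6229 Y110.7943
M3 S258
G01 X242.2258 Y106.8737 F4930
G01 X215.6127 Y105.0937
G01 X182.9015 Y104.6668
G01 X148.2101 Y104.8057
G01 X115.6566 Y104.7231
G01 X89.3590 Y103.6316
G01 X73.4351 Y100.7439
G01 X72.0029 Y95.2725
M5
G00 X70.9720 Y53.7635
M3 S258
G01 X68.5908 Y65.7346 F4930
G01 X61.8097 Y75.8832
G01 X51.6611 Y82.6643
G01 X39.6900 Y85.0455
G01 X27.7189 Y82.6643
G01 X17.5703 Y75.8832
G01 X10.7892 Y65.7346
G01 X8.4080 Y53.7635
G01 X10.7892 Y41.7924
G01 X17.5703 Y31.6438
G01 X27.7189 Y24.8627
G01 X39.6900 Y22.4815
G01 X51.6611 Y24.8627
G01 X61.8097 Y31.6438
G01 X68.5908 Y41.7924
G01 X70.9720 Y53.7635
M5
G00 X177.3050 Y29.9810
M3 S258
G01 X175.3432 Y39.8437 F4930
G01 X169.7564 Y48.2048
G01 X161.3953 Y53.7916
G01 X151.5326 Y55.7534
G01 X141.6699 Y53.7916
G01 X133.3088 Y48.2048
G01 X127.7220 Y39.8437
G01 X125.7602 Y29.9810
G01 X127.7220 Y20.1183
G01 X133.3088 Y11.7572
G01 X141.6699 Y6.1704
G01 X151.5326 Y4.2086
G01 X161.3953 Y6.1704
G01 X169.7564 Y11.7572
G01 X175.3432 Y20.1183
G01 X177.3050 Y29.9810
M5
G00 X106.6153 Y59.4247
M3 S258
G01 X60.3899 Y20.9816 F4930
G01 X308.5017 Y53.7126
G01 X106.6153 Y59.4247
M5
G00 X172.1354 Y37.4749
M3 S258
G01 X196.7781 Y131.3562 F4930
G01 X175.9439 Y41.7217
G01 X64.1423 Y61.4622
G01 X215.1285 Y121.3237
M5
G00 X0.0000 Y0.0000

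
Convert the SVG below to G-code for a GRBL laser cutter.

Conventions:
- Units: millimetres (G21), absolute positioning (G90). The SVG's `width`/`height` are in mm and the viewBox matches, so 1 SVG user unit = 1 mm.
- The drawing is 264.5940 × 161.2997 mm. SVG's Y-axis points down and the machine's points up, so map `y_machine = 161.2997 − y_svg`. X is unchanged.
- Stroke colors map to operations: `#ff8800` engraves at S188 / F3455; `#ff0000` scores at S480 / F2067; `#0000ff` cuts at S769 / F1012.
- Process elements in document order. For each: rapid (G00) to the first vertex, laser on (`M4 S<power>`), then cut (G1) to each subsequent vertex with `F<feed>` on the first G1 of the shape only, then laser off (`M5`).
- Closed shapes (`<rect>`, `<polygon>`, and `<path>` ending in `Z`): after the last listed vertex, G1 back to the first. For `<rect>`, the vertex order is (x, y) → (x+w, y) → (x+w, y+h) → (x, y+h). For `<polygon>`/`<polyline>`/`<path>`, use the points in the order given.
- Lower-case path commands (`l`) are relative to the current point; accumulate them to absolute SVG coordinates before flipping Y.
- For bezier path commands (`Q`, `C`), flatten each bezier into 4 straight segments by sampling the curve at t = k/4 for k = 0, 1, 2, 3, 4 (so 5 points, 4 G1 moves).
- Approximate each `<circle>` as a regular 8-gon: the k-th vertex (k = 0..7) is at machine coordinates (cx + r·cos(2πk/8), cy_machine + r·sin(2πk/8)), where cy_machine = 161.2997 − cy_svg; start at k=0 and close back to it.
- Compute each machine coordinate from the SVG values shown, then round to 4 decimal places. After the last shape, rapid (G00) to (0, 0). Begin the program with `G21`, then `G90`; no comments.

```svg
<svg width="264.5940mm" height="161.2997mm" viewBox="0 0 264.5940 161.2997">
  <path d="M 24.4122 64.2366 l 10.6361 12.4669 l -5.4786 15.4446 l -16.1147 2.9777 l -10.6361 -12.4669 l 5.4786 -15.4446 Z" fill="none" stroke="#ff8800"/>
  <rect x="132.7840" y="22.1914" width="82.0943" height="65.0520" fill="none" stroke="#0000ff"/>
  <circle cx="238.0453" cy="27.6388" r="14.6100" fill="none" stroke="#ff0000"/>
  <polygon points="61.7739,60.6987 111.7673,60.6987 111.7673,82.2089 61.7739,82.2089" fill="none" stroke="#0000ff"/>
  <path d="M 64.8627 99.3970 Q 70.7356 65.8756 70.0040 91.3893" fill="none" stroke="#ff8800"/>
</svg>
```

Since the viewBox matches the mm dimensions, user units are millimetres directly. The only transform is the Y-flip y_m = 161.2997 − y_svg.

Shape 1 is a regular polygon drawn with `<path>`. Its stroke #ff8800 means engrave at S188, F3455. After flipping Y the toolpath is (24.4122,97.0631) → (35.0483,84.5962) → (29.5697,69.1516) → (13.4550,66.1739) → (2.8189,78.6408) → (8.2975,94.0854) → (24.4122,97.0631), returning to the start.

Shape 2 is a rectangle drawn with `<rect>`. Its stroke #0000ff means cut at S769, F1012. After flipping Y the toolpath is (132.7840,139.1083) → (214.8783,139.1083) → (214.8783,74.0563) → (132.7840,74.0563) → (132.7840,139.1083), returning to the start.

Shape 3 is a circle drawn with `<circle>`. Its stroke #ff0000 means score at S480, F2067. After flipping Y the toolpath is (252.6553,133.6609) → (248.3761,143.9917) → (238.0453,148.2709) → (227.7145,143.9917) → (223.4353,133.6609) → (227.7145,123.3301) → (238.0453,119.0509) → (248.3761,123.3301) → (252.6553,133.6609), returning to the start.

Shape 4 is a rectangle drawn with `<polygon>`. Its stroke #0000ff means cut at S769, F1012. After flipping Y the toolpath is (61.7739,100.6010) → (111.7673,100.6010) → (111.7673,79.0908) → (61.7739,79.0908) → (61.7739,100.6010), returning to the start.

Shape 5 is a quadratic bezier drawn with `<path>`. Its stroke #ff8800 means engrave at S188, F3455. After flipping Y the toolpath is (64.8627,61.9027) → (67.3864,74.9737) → (69.0845,80.6653) → (69.9570,78.9776) → (70.0040,69.9104).

G21
G90
G00 X24.4122 Y97.0631
M4 S188
G1 X35.0483 Y84.5962 F3455
G1 X29.5697 Y69.1516
G1 X13.4550 Y66.1739
G1 X2.8189 Y78.6408
G1 X8.2975 Y94.0854
G1 X24.4122 Y97.0631
M5
G00 X132.7840 Y139.1083
M4 S769
G1 X214.8783 Y139.1083 F1012
G1 X214.8783 Y74.0563
G1 X132.7840 Y74.0563
G1 X132.7840 Y139.1083
M5
G00 X252.6553 Y133.6609
M4 S480
G1 X248.3761 Y143.9917 F2067
G1 X238.0453 Y148.2709
G1 X227.7145 Y143.9917
G1 X223.4353 Y133.6609
G1 X227.7145 Y123.3301
G1 X238.0453 Y119.0509
G1 X248.3761 Y123.3301
G1 X252.6553 Y133.6609
M5
G00 X61.7739 Y100.6010
M4 S769
G1 X111.7673 Y100.6010 F1012
G1 X111.7673 Y79.0908
G1 X61.7739 Y79.0908
G1 X61.7739 Y100.6010
M5
G00 X64.8627 Y61.9027
M4 S188
G1 X67.3864 Y74.9737 F3455
G1 X69.0845 Y80.6653
G1 X69.9570 Y78.9776
G1 X70.0040 Y69.9104
M5
G00 X0.0000 Y0.0000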